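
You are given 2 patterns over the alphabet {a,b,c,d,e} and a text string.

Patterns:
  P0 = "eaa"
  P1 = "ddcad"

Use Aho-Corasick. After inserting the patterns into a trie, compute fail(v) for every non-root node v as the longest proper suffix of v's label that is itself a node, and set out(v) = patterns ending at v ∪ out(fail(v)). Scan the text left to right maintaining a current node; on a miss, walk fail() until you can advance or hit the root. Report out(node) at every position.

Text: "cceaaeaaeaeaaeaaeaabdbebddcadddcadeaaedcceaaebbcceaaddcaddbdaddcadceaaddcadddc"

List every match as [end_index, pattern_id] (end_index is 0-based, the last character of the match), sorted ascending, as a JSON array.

Build automaton:
Trie nodes:
  n0 'ε': d→4 e→1
  n1 'e': a→2
  n2 'ea': a→3
  n3 'eaa': ·  [P0 ends]
  n4 'd': d→5
  n5 'dd': c→6
  n6 'ddc': a→7
  n7 'ddca': d→8
  n8 'ddcad': ·  [P1 ends]

BFS fail/out derivation:
  n1('e'): parent n0 fail=0; on 'e' 0 → fail=0;  out ∅∪∅=∅
  n4('d'): parent n0 fail=0; on 'd' 0 → fail=0;  out ∅∪∅=∅
  n2('ea'): parent n1 fail=0; on 'a' 0 → fail=0;  out ∅∪∅=∅
  n5('dd'): parent n4 fail=0; on 'd' 0 → fail=4;  out ∅∪∅=∅
  n3('eaa'): parent n2 fail=0; on 'a' 0 → fail=0;  out {0}∪∅={0}
  n6('ddc'): parent n5 fail=4; on 'c' 4→0 → fail=0;  out ∅∪∅=∅
  n7('ddca'): parent n6 fail=0; on 'a' 0 → fail=0;  out ∅∪∅=∅
  n8('ddcad'): parent n7 fail=0; on 'd' 0 → fail=4;  out {1}∪∅={1}

Text stream:
[0] read 'c'  n0⇒n0
[1] read 'c'  n0⇒n0
[2] read 'e'  n0⇒n1
[3] read 'a'  n1⇒n2
[4] read 'a'  n2⇒n3  → match P0@[2:4]
[5] read 'e'  n3⇒n1 (fail-walked)
[6] read 'a'  n1⇒n2
[7] read 'a'  n2⇒n3  → match P0@[5:7]
[8] read 'e'  n3⇒n1 (fail-walked)
[9] read 'a'  n1⇒n2
[10] read 'e'  n2⇒n1 (fail-walked)
[11] read 'a'  n1⇒n2
[12] read 'a'  n2⇒n3  → match P0@[10:12]
[13] read 'e'  n3⇒n1 (fail-walked)
[14] read 'a'  n1⇒n2
[15] read 'a'  n2⇒n3  → match P0@[13:15]
[16] read 'e'  n3⇒n1 (fail-walked)
[17] read 'a'  n1⇒n2
[18] read 'a'  n2⇒n3  → match P0@[16:18]
[19] read 'b'  n3⇒n0 (fail-walked)
[20] read 'd'  n0⇒n4
[21] read 'b'  n4⇒n0 (fail-walked)
[22] read 'e'  n0⇒n1
[23] read 'b'  n1⇒n0 (fail-walked)
[24] read 'd'  n0⇒n4
[25] read 'd'  n4⇒n5
[26] read 'c'  n5⇒n6
[27] read 'a'  n6⇒n7
[28] read 'd'  n7⇒n8  → match P1@[24:28]
[29] read 'd'  n8⇒n5 (fail-walked)
[30] read 'd'  n5⇒n5 (fail-walked)
[31] read 'c'  n5⇒n6
[32] read 'a'  n6⇒n7
[33] read 'd'  n7⇒n8  → match P1@[29:33]
[34] read 'e'  n8⇒n1 (fail-walked)
[35] read 'a'  n1⇒n2
[36] read 'a'  n2⇒n3  → match P0@[34:36]
[37] read 'e'  n3⇒n1 (fail-walked)
[38] read 'd'  n1⇒n4 (fail-walked)
[39] read 'c'  n4⇒n0 (fail-walked)
[40] read 'c'  n0⇒n0
[41] read 'e'  n0⇒n1
[42] read 'a'  n1⇒n2
[43] read 'a'  n2⇒n3  → match P0@[41:43]
[44] read 'e'  n3⇒n1 (fail-walked)
[45] read 'b'  n1⇒n0 (fail-walked)
[46] read 'b'  n0⇒n0
[47] read 'c'  n0⇒n0
[48] read 'c'  n0⇒n0
[49] read 'e'  n0⇒n1
[50] read 'a'  n1⇒n2
[51] read 'a'  n2⇒n3  → match P0@[49:51]
[52] read 'd'  n3⇒n4 (fail-walked)
[53] read 'd'  n4⇒n5
[54] read 'c'  n5⇒n6
[55] read 'a'  n6⇒n7
[56] read 'd'  n7⇒n8  → match P1@[52:56]
[57] read 'd'  n8⇒n5 (fail-walked)
[58] read 'b'  n5⇒n0 (fail-walked)
[59] read 'd'  n0⇒n4
[60] read 'a'  n4⇒n0 (fail-walked)
[61] read 'd'  n0⇒n4
[62] read 'd'  n4⇒n5
[63] read 'c'  n5⇒n6
[64] read 'a'  n6⇒n7
[65] read 'd'  n7⇒n8  → match P1@[61:65]
[66] read 'c'  n8⇒n0 (fail-walked)
[67] read 'e'  n0⇒n1
[68] read 'a'  n1⇒n2
[69] read 'a'  n2⇒n3  → match P0@[67:69]
[70] read 'd'  n3⇒n4 (fail-walked)
[71] read 'd'  n4⇒n5
[72] read 'c'  n5⇒n6
[73] read 'a'  n6⇒n7
[74] read 'd'  n7⇒n8  → match P1@[70:74]
[75] read 'd'  n8⇒n5 (fail-walked)
[76] read 'd'  n5⇒n5 (fail-walked)
[77] read 'c'  n5⇒n6

Result: [[4,0],[7,0],[12,0],[15,0],[18,0],[28,1],[33,1],[36,0],[43,0],[51,0],[56,1],[65,1],[69,0],[74,1]]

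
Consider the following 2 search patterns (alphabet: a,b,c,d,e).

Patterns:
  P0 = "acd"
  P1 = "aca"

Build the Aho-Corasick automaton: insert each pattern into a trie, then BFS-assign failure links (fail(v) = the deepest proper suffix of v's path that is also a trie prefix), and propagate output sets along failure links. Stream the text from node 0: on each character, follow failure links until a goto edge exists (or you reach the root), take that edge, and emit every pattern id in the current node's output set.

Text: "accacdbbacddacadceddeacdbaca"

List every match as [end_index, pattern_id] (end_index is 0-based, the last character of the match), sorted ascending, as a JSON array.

Build automaton:
Trie (insert patterns):
  0='ε' goto a→1
  1='a' goto c→2
  2='ac' goto a→4 d→3
  3='acd' goto ·  [P0 ends]
  4='aca' goto ·  [P1 ends]

Failure links (BFS by depth):
  fail(1) 'a': from fail(0)=0 chase 'a': 0 ⇒ 0;  out=∅∪out(0)=∅
  fail(2) 'ac': from fail(1)=0 chase 'c': 0 ⇒ 0;  out=∅∪out(0)=∅
  fail(3) 'acd': from fail(2)=0 chase 'd': 0 ⇒ 0;  out={0}∪out(0)={0}
  fail(4) 'aca': from fail(2)=0 chase 'a': 0 ⇒ 1;  out={1}∪out(1)={1}

Run:
pos 0 'a': at 1
pos 1 'c': at 2
pos 2 'c': at 0 ·f
pos 3 'a': at 1
pos 4 'c': at 2
pos 5 'd': at 3  emit P0@[3:5]
pos 6 'b': at 0 ·f
pos 7 'b': at 0
pos 8 'a': at 1
pos 9 'c': at 2
pos 10 'd': at 3  emit P0@[8:10]
pos 11 'd': at 0 ·f
pos 12 'a': at 1
pos 13 'c': at 2
pos 14 'a': at 4  emit P1@[12:14]
pos 15 'd': at 0 ·f
pos 16 'c': at 0
pos 17 'e': at 0
pos 18 'd': at 0
pos 19 'd': at 0
pos 20 'e': at 0
pos 21 'a': at 1
pos 22 'c': at 2
pos 23 'd': at 3  emit P0@[21:23]
pos 24 'b': at 0 ·f
pos 25 'a': at 1
pos 26 'c': at 2
pos 27 'a': at 4  emit P1@[25:27]

Result: [[5,0],[10,0],[14,1],[23,0],[27,1]]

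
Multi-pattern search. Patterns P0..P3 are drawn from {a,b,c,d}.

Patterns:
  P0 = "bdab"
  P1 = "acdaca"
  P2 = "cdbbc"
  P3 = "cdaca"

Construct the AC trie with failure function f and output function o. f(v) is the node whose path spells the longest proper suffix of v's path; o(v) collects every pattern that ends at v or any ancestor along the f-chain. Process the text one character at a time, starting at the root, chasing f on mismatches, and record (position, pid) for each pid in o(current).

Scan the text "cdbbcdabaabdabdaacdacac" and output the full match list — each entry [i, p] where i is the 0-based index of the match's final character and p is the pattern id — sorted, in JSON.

Construct AC machine:
Trie (insert patterns):
  n0 'ε': a→5 b→1 c→11
  n1 'b': d→2
  n2 'bd': a→3
  n3 'bda': b→4
  n4 'bdab': ·  [P0 ends]
  n5 'a': c→6
  n6 'ac': d→7
  n7 'acd': a→8
  n8 'acda': c→9
  n9 'acdac': a→10
  n10 'acdaca': ·  [P1 ends]
  n11 'c': d→12
  n12 'cd': a→16 b→13
  n13 'cdb': b→14
  n14 'cdbb': c→15
  n15 'cdbbc': ·  [P2 ends]
  n16 'cda': c→17
  n17 'cdac': a→18
  n18 'cdaca': ·  [P3 ends]

BFS fail/out derivation:
  fail(1) 'b': from fail(0)=0 chase 'b': 0 ⇒ 0;  out=∅∪out(0)=∅
  fail(5) 'a': from fail(0)=0 chase 'a': 0 ⇒ 0;  out=∅∪out(0)=∅
  fail(11) 'c': from fail(0)=0 chase 'c': 0 ⇒ 0;  out=∅∪out(0)=∅
  fail(2) 'bd': from fail(1)=0 chase 'd': 0 ⇒ 0;  out=∅∪out(0)=∅
  fail(6) 'ac': from fail(5)=0 chase 'c': 0 ⇒ 11;  out=∅∪out(11)=∅
  fail(12) 'cd': from fail(11)=0 chase 'd': 0 ⇒ 0;  out=∅∪out(0)=∅
  fail(3) 'bda': from fail(2)=0 chase 'a': 0 ⇒ 5;  out=∅∪out(5)=∅
  fail(7) 'acd': from fail(6)=11 chase 'd': 11 ⇒ 12;  out=∅∪out(12)=∅
  fail(13) 'cdb': from fail(12)=0 chase 'b': 0 ⇒ 1;  out=∅∪out(1)=∅
  fail(16) 'cda': from fail(12)=0 chase 'a': 0 ⇒ 5;  out=∅∪out(5)=∅
  fail(4) 'bdab': from fail(3)=5 chase 'b': 5→0 ⇒ 1;  out={0}∪out(1)={0}
  fail(8) 'acda': from fail(7)=12 chase 'a': 12 ⇒ 16;  out=∅∪out(16)=∅
  fail(14) 'cdbb': from fail(13)=1 chase 'b': 1→0 ⇒ 1;  out=∅∪out(1)=∅
  fail(17) 'cdac': from fail(16)=5 chase 'c': 5 ⇒ 6;  out=∅∪out(6)=∅
  fail(9) 'acdac': from fail(8)=16 chase 'c': 16 ⇒ 17;  out=∅∪out(17)=∅
  fail(15) 'cdbbc': from fail(14)=1 chase 'c': 1→0 ⇒ 11;  out={2}∪out(11)={2}
  fail(18) 'cdaca': from fail(17)=6 chase 'a': 6→11→0 ⇒ 5;  out={3}∪out(5)={3}
  fail(10) 'acdaca': from fail(9)=17 chase 'a': 17 ⇒ 18;  out={1}∪out(18)={1,3}

Text stream:
pos 0 'c': at 11
pos 1 'd': at 12
pos 2 'b': at 13
pos 3 'b': at 14
pos 4 'c': at 15  emit P2@[0:4]
pos 5 'd': at 12 ·f
pos 6 'a': at 16
pos 7 'b': at 1 ·f
pos 8 'a': at 5 ·f
pos 9 'a': at 5 ·f
pos 10 'b': at 1 ·f
pos 11 'd': at 2
pos 12 'a': at 3
pos 13 'b': at 4  emit P0@[10:13]
pos 14 'd': at 2 ·f
pos 15 'a': at 3
pos 16 'a': at 5 ·f
pos 17 'c': at 6
pos 18 'd': at 7
pos 19 'a': at 8
pos 20 'c': at 9
pos 21 'a': at 10  emit P1@[16:21],P3@[17:21]
pos 22 'c': at 6 ·f

Matches: [[4,2],[13,0],[21,1],[21,3]]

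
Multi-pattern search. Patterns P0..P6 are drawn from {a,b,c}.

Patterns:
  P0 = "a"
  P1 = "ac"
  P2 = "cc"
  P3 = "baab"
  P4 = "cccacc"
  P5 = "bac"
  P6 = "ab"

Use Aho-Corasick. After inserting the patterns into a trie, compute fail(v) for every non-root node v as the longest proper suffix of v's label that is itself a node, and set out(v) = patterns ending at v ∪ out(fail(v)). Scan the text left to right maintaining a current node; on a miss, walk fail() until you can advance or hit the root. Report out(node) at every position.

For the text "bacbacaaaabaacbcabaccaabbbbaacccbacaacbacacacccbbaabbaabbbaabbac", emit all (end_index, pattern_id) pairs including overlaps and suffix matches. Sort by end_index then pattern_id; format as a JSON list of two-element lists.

Build automaton:
Trie nodes:
  0='ε' goto a→1 b→5 c→3
  1='a' goto b→14 c→2  [P0 ends]
  2='ac' goto ·  [P1 ends]
  3='c' goto c→4
  4='cc' goto c→9  [P2 ends]
  5='b' goto a→6
  6='ba' goto a→7 c→13
  7='baa' goto b→8
  8='baab' goto ·  [P3 ends]
  9='ccc' goto a→10
  10='ccca' goto c→11
  11='cccac' goto c→12
  12='cccacc' goto ·  [P4 ends]
  13='bac' goto ·  [P5 ends]
  14='ab' goto ·  [P6 ends]

Failure links (BFS by depth):
  n1('a'): parent n0 fail=0; on 'a' 0 → fail=0;  out {0}∪∅={0}
  n3('c'): parent n0 fail=0; on 'c' 0 → fail=0;  out ∅∪∅=∅
  n5('b'): parent n0 fail=0; on 'b' 0 → fail=0;  out ∅∪∅=∅
  n2('ac'): parent n1 fail=0; on 'c' 0 → fail=3;  out {1}∪∅={1}
  n4('cc'): parent n3 fail=0; on 'c' 0 → fail=3;  out {2}∪∅={2}
  n6('ba'): parent n5 fail=0; on 'a' 0 → fail=1;  out ∅∪{0}={0}
  n14('ab'): parent n1 fail=0; on 'b' 0 → fail=5;  out {6}∪∅={6}
  n7('baa'): parent n6 fail=1; on 'a' 1→0 → fail=1;  out ∅∪{0}={0}
  n9('ccc'): parent n4 fail=3; on 'c' 3 → fail=4;  out ∅∪{2}={2}
  n13('bac'): parent n6 fail=1; on 'c' 1 → fail=2;  out {5}∪{1}={1,5}
  n8('baab'): parent n7 fail=1; on 'b' 1 → fail=14;  out {3}∪{6}={3,6}
  n10('ccca'): parent n9 fail=4; on 'a' 4→3→0 → fail=1;  out ∅∪{0}={0}
  n11('cccac'): parent n10 fail=1; on 'c' 1 → fail=2;  out ∅∪{1}={1}
  n12('cccacc'): parent n11 fail=2; on 'c' 2→3 → fail=4;  out {4}∪{2}={2,4}

Text stream:
pos 0 'b': at 5
pos 1 'a': at 6  ** P0@[1:1]
pos 2 'c': at 13  ** P1@[1:2],P5@[0:2]
pos 3 'b': at 5 (fail-walked)
pos 4 'a': at 6  ** P0@[4:4]
pos 5 'c': at 13  ** P1@[4:5],P5@[3:5]
pos 6 'a': at 1 (fail-walked)  ** P0@[6:6]
pos 7 'a': at 1 (fail-walked)  ** P0@[7:7]
pos 8 'a': at 1 (fail-walked)  ** P0@[8:8]
pos 9 'a': at 1 (fail-walked)  ** P0@[9:9]
pos 10 'b': at 14  ** P6@[9:10]
pos 11 'a': at 6 (fail-walked)  ** P0@[11:11]
pos 12 'a': at 7  ** P0@[12:12]
pos 13 'c': at 2 (fail-walked)  ** P1@[12:13]
pos 14 'b': at 5 (fail-walked)
pos 15 'c': at 3 (fail-walked)
pos 16 'a': at 1 (fail-walked)  ** P0@[16:16]
pos 17 'b': at 14  ** P6@[16:17]
pos 18 'a': at 6 (fail-walked)  ** P0@[18:18]
pos 19 'c': at 13  ** P1@[18:19],P5@[17:19]
pos 20 'c': at 4 (fail-walked)  ** P2@[19:20]
pos 21 'a': at 1 (fail-walked)  ** P0@[21:21]
pos 22 'a': at 1 (fail-walked)  ** P0@[22:22]
pos 23 'b': at 14  ** P6@[22:23]
pos 24 'b': at 5 (fail-walked)
pos 25 'b': at 5 (fail-walked)
pos 26 'b': at 5 (fail-walked)
pos 27 'a': at 6  ** P0@[27:27]
pos 28 'a': at 7  ** P0@[28:28]
pos 29 'c': at 2 (fail-walked)  ** P1@[28:29]
pos 30 'c': at 4 (fail-walked)  ** P2@[29:30]
pos 31 'c': at 9  ** P2@[30:31]
pos 32 'b': at 5 (fail-walked)
pos 33 'a': at 6  ** P0@[33:33]
pos 34 'c': at 13  ** P1@[33:34],P5@[32:34]
pos 35 'a': at 1 (fail-walked)  ** P0@[35:35]
pos 36 'a': at 1 (fail-walked)  ** P0@[36:36]
pos 37 'c': at 2  ** P1@[36:37]
pos 38 'b': at 5 (fail-walked)
pos 39 'a': at 6  ** P0@[39:39]
pos 40 'c': at 13  ** P1@[39:40],P5@[38:40]
pos 41 'a': at 1 (fail-walked)  ** P0@[41:41]
pos 42 'c': at 2  ** P1@[41:42]
pos 43 'a': at 1 (fail-walked)  ** P0@[43:43]
pos 44 'c': at 2  ** P1@[43:44]
pos 45 'c': at 4 (fail-walked)  ** P2@[44:45]
pos 46 'c': at 9  ** P2@[45:46]
pos 47 'b': at 5 (fail-walked)
pos 48 'b': at 5 (fail-walked)
pos 49 'a': at 6  ** P0@[49:49]
pos 50 'a': at 7  ** P0@[50:50]
pos 51 'b': at 8  ** P3@[48:51],P6@[50:51]
pos 52 'b': at 5 (fail-walked)
pos 53 'a': at 6  ** P0@[53:53]
pos 54 'a': at 7  ** P0@[54:54]
pos 55 'b': at 8  ** P3@[52:55],P6@[54:55]
pos 56 'b': at 5 (fail-walked)
pos 57 'b': at 5 (fail-walked)
pos 58 'a': at 6  ** P0@[58:58]
pos 59 'a': at 7  ** P0@[59:59]
pos 60 'b': at 8  ** P3@[57:60],P6@[59:60]
pos 61 'b': at 5 (fail-walked)
pos 62 'a': at 6  ** P0@[62:62]
pos 63 'c': at 13  ** P1@[62:63],P5@[61:63]

Matches: [[1,0],[2,1],[2,5],[4,0],[5,1],[5,5],[6,0],[7,0],[8,0],[9,0],[10,6],[11,0],[12,0],[13,1],[16,0],[17,6],[18,0],[19,1],[19,5],[20,2],[21,0],[22,0],[23,6],[27,0],[28,0],[29,1],[30,2],[31,2],[33,0],[34,1],[34,5],[35,0],[36,0],[37,1],[39,0],[40,1],[40,5],[41,0],[42,1],[43,0],[44,1],[45,2],[46,2],[49,0],[50,0],[51,3],[51,6],[53,0],[54,0],[55,3],[55,6],[58,0],[59,0],[60,3],[60,6],[62,0],[63,1],[63,5]]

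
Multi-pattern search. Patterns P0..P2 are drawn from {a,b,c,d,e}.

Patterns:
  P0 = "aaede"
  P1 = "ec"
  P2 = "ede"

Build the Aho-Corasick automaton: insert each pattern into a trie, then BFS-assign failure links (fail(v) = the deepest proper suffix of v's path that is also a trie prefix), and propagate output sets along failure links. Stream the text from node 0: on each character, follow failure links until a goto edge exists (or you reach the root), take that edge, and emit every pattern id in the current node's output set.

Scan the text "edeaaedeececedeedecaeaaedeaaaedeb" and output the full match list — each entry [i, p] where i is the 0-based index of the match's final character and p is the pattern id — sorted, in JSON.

Build automaton:
Trie (insert patterns):
  n0 'ε': a→1 e→6
  n1 'a': a→2
  n2 'aa': e→3
  n3 'aae': d→4
  n4 'aaed': e→5
  n5 'aaede': ·  ←P0
  n6 'e': c→7 d→8
  n7 'ec': ·  ←P1
  n8 'ed': e→9
  n9 'ede': ·  ←P2

Failure links (BFS by depth):
  n1('a'): parent n0 fail=0; on 'a' 0 → fail=0;  out ∅∪∅=∅
  n6('e'): parent n0 fail=0; on 'e' 0 → fail=0;  out ∅∪∅=∅
  n2('aa'): parent n1 fail=0; on 'a' 0 → fail=1;  out ∅∪∅=∅
  n7('ec'): parent n6 fail=0; on 'c' 0 → fail=0;  out {1}∪∅={1}
  n8('ed'): parent n6 fail=0; on 'd' 0 → fail=0;  out ∅∪∅=∅
  n3('aae'): parent n2 fail=1; on 'e' 1→0 → fail=6;  out ∅∪∅=∅
  n9('ede'): parent n8 fail=0; on 'e' 0 → fail=6;  out {2}∪∅={2}
  n4('aaed'): parent n3 fail=6; on 'd' 6 → fail=8;  out ∅∪∅=∅
  n5('aaede'): parent n4 fail=8; on 'e' 8 → fail=9;  out {0}∪{2}={0,2}

Text stream:
[0] read 'e'  n0⇒n6
[1] read 'd'  n6⇒n8
[2] read 'e'  n8⇒n9  → match P2@[0:2]
[3] read 'a'  n9⇒n1 (fail-walked)
[4] read 'a'  n1⇒n2
[5] read 'e'  n2⇒n3
[6] read 'd'  n3⇒n4
[7] read 'e'  n4⇒n5  → match P0@[3:7],P2@[5:7]
[8] read 'e'  n5⇒n6 (fail-walked)
[9] read 'c'  n6⇒n7  → match P1@[8:9]
[10] read 'e'  n7⇒n6 (fail-walked)
[11] read 'c'  n6⇒n7  → match P1@[10:11]
[12] read 'e'  n7⇒n6 (fail-walked)
[13] read 'd'  n6⇒n8
[14] read 'e'  n8⇒n9  → match P2@[12:14]
[15] read 'e'  n9⇒n6 (fail-walked)
[16] read 'd'  n6⇒n8
[17] read 'e'  n8⇒n9  → match P2@[15:17]
[18] read 'c'  n9⇒n7 (fail-walked)  → match P1@[17:18]
[19] read 'a'  n7⇒n1 (fail-walked)
[20] read 'e'  n1⇒n6 (fail-walked)
[21] read 'a'  n6⇒n1 (fail-walked)
[22] read 'a'  n1⇒n2
[23] read 'e'  n2⇒n3
[24] read 'd'  n3⇒n4
[25] read 'e'  n4⇒n5  → match P0@[21:25],P2@[23:25]
[26] read 'a'  n5⇒n1 (fail-walked)
[27] read 'a'  n1⇒n2
[28] read 'a'  n2⇒n2 (fail-walked)
[29] read 'e'  n2⇒n3
[30] read 'd'  n3⇒n4
[31] read 'e'  n4⇒n5  → match P0@[27:31],P2@[29:31]
[32] read 'b'  n5⇒n0 (fail-walked)

Result: [[2,2],[7,0],[7,2],[9,1],[11,1],[14,2],[17,2],[18,1],[25,0],[25,2],[31,0],[31,2]]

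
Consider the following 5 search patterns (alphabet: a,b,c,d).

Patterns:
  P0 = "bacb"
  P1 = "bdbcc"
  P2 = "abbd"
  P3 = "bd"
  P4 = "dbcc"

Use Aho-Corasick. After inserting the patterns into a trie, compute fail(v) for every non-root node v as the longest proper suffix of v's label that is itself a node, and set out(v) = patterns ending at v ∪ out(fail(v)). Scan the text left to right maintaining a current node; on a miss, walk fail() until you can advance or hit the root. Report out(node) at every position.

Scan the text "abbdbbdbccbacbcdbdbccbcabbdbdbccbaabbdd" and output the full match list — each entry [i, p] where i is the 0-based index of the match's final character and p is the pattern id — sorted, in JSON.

Build automaton:
Trie nodes:
  n0 'ε': a→9 b→1 d→13
  n1 'b': a→2 d→5
  n2 'ba': c→3
  n3 'bac': b→4
  n4 'bacb': ·  ←P0
  n5 'bd': b→6  ←P3
  n6 'bdb': c→7
  n7 'bdbc': c→8
  n8 'bdbcc': ·  ←P1
  n9 'a': b→10
  n10 'ab': b→11
  n11 'abb': d→12
  n12 'abbd': ·  ←P2
  n13 'd': b→14
  n14 'db': c→15
  n15 'dbc': c→16
  n16 'dbcc': ·  ←P4

BFS fail/out derivation:
  fail(1) 'b': from fail(0)=0 chase 'b': 0 ⇒ 0;  out=∅∪out(0)=∅
  fail(9) 'a': from fail(0)=0 chase 'a': 0 ⇒ 0;  out=∅∪out(0)=∅
  fail(13) 'd': from fail(0)=0 chase 'd': 0 ⇒ 0;  out=∅∪out(0)=∅
  fail(2) 'ba': from fail(1)=0 chase 'a': 0 ⇒ 9;  out=∅∪out(9)=∅
  fail(5) 'bd': from fail(1)=0 chase 'd': 0 ⇒ 13;  out={3}∪out(13)={3}
  fail(10) 'ab': from fail(9)=0 chase 'b': 0 ⇒ 1;  out=∅∪out(1)=∅
  fail(14) 'db': from fail(13)=0 chase 'b': 0 ⇒ 1;  out=∅∪out(1)=∅
  fail(3) 'bac': from fail(2)=9 chase 'c': 9→0 ⇒ 0;  out=∅∪out(0)=∅
  fail(6) 'bdb': from fail(5)=13 chase 'b': 13 ⇒ 14;  out=∅∪out(14)=∅
  fail(11) 'abb': from fail(10)=1 chase 'b': 1→0 ⇒ 1;  out=∅∪out(1)=∅
  fail(15) 'dbc': from fail(14)=1 chase 'c': 1→0 ⇒ 0;  out=∅∪out(0)=∅
  fail(4) 'bacb': from fail(3)=0 chase 'b': 0 ⇒ 1;  out={0}∪out(1)={0}
  fail(7) 'bdbc': from fail(6)=14 chase 'c': 14 ⇒ 15;  out=∅∪out(15)=∅
  fail(12) 'abbd': from fail(11)=1 chase 'd': 1 ⇒ 5;  out={2}∪out(5)={2,3}
  fail(16) 'dbcc': from fail(15)=0 chase 'c': 0 ⇒ 0;  out={4}∪out(0)={4}
  fail(8) 'bdbcc': from fail(7)=15 chase 'c': 15 ⇒ 16;  out={1}∪out(16)={1,4}

Run:
[0] read 'a'  n0⇒n9
[1] read 'b'  n9⇒n10
[2] read 'b'  n10⇒n11
[3] read 'd'  n11⇒n12  ** P2@[0:3],P3@[2:3]
[4] read 'b'  n12⇒n6 (fail-walked)
[5] read 'b'  n6⇒n1 (fail-walked)
[6] read 'd'  n1⇒n5  ** P3@[5:6]
[7] read 'b'  n5⇒n6
[8] read 'c'  n6⇒n7
[9] read 'c'  n7⇒n8  ** P1@[5:9],P4@[6:9]
[10] read 'b'  n8⇒n1 (fail-walked)
[11] read 'a'  n1⇒n2
[12] read 'c'  n2⇒n3
[13] read 'b'  n3⇒n4  ** P0@[10:13]
[14] read 'c'  n4⇒n0 (fail-walked)
[15] read 'd'  n0⇒n13
[16] read 'b'  n13⇒n14
[17] read 'd'  n14⇒n5 (fail-walked)  ** P3@[16:17]
[18] read 'b'  n5⇒n6
[19] read 'c'  n6⇒n7
[20] read 'c'  n7⇒n8  ** P1@[16:20],P4@[17:20]
[21] read 'b'  n8⇒n1 (fail-walked)
[22] read 'c'  n1⇒n0 (fail-walked)
[23] read 'a'  n0⇒n9
[24] read 'b'  n9⇒n10
[25] read 'b'  n10⇒n11
[26] read 'd'  n11⇒n12  ** P2@[23:26],P3@[25:26]
[27] read 'b'  n12⇒n6 (fail-walked)
[28] read 'd'  n6⇒n5 (fail-walked)  ** P3@[27:28]
[29] read 'b'  n5⇒n6
[30] read 'c'  n6⇒n7
[31] read 'c'  n7⇒n8  ** P1@[27:31],P4@[28:31]
[32] read 'b'  n8⇒n1 (fail-walked)
[33] read 'a'  n1⇒n2
[34] read 'a'  n2⇒n9 (fail-walked)
[35] read 'b'  n9⇒n10
[36] read 'b'  n10⇒n11
[37] read 'd'  n11⇒n12  ** P2@[34:37],P3@[36:37]
[38] read 'd'  n12⇒n13 (fail-walked)

All matches (sorted): [[3,2],[3,3],[6,3],[9,1],[9,4],[13,0],[17,3],[20,1],[20,4],[26,2],[26,3],[28,3],[31,1],[31,4],[37,2],[37,3]]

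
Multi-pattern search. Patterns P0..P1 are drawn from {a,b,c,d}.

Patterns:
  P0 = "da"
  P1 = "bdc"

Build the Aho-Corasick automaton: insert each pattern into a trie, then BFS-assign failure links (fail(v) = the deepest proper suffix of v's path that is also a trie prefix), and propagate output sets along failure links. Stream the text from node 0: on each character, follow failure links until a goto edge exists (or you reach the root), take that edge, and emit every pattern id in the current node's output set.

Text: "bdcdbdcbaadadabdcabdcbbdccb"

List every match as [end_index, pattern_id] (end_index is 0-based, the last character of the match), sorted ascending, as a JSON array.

Build automaton:
Trie nodes:
  n0 'ε': b→3 d→1
  n1 'd': a→2
  n2 'da': ·  ←P0
  n3 'b': d→4
  n4 'bd': c→5
  n5 'bdc': ·  ←P1

BFS fail/out derivation:
  n1('d'): parent n0 fail=0; on 'd' 0 → fail=0;  out ∅∪∅=∅
  n3('b'): parent n0 fail=0; on 'b' 0 → fail=0;  out ∅∪∅=∅
  n2('da'): parent n1 fail=0; on 'a' 0 → fail=0;  out {0}∪∅={0}
  n4('bd'): parent n3 fail=0; on 'd' 0 → fail=1;  out ∅∪∅=∅
  n5('bdc'): parent n4 fail=1; on 'c' 1→0 → fail=0;  out {1}∪∅={1}

Scan:
pos 0 'b': at 3
pos 1 'd': at 4
pos 2 'c': at 5  → match P1@[0:2]
pos 3 'd': at 1 (via fail)
pos 4 'b': at 3 (via fail)
pos 5 'd': at 4
pos 6 'c': at 5  → match P1@[4:6]
pos 7 'b': at 3 (via fail)
pos 8 'a': at 0 (via fail)
pos 9 'a': at 0
pos 10 'd': at 1
pos 11 'a': at 2  → match P0@[10:11]
pos 12 'd': at 1 (via fail)
pos 13 'a': at 2  → match P0@[12:13]
pos 14 'b': at 3 (via fail)
pos 15 'd': at 4
pos 16 'c': at 5  → match P1@[14:16]
pos 17 'a': at 0 (via fail)
pos 18 'b': at 3
pos 19 'd': at 4
pos 20 'c': at 5  → match P1@[18:20]
pos 21 'b': at 3 (via fail)
pos 22 'b': at 3 (via fail)
pos 23 'd': at 4
pos 24 'c': at 5  → match P1@[22:24]
pos 25 'c': at 0 (via fail)
pos 26 'b': at 3

Result: [[2,1],[6,1],[11,0],[13,0],[16,1],[20,1],[24,1]]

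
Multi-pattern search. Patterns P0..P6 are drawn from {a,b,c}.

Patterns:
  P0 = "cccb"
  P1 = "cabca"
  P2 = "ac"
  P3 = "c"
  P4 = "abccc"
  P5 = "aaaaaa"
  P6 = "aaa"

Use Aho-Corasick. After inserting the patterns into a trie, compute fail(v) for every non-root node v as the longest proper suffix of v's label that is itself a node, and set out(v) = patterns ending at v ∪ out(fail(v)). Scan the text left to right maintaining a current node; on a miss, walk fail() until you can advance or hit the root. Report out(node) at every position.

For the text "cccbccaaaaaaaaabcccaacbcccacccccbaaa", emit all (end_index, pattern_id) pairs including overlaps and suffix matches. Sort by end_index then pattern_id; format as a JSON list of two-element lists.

Build:
Trie nodes:
  0='ε' goto a→9 c→1
  1='c' goto a→5 c→2  ←P3
  2='cc' goto c→3
  3='ccc' goto b→4
  4='cccb' goto ·  ←P0
  5='ca' goto b→6
  6='cab' goto c→7
  7='cabc' goto a→8
  8='cabca' goto ·  ←P1
  9='a' goto a→15 b→11 c→10
  10='ac' goto ·  ←P2
  11='ab' goto c→12
  12='abc' goto c→13
  13='abcc' goto c→14
  14='abccc' goto ·  ←P4
  15='aa' goto a→16
  16='aaa' goto a→17  ←P6
  17='aaaa' goto a→18
  18='aaaaa' goto a→19
  19='aaaaaa' goto ·  ←P5

Failure links (BFS by depth):
  fail(1) 'c': from fail(0)=0 chase 'c': 0 ⇒ 0;  out={3}∪out(0)={3}
  fail(9) 'a': from fail(0)=0 chase 'a': 0 ⇒ 0;  out=∅∪out(0)=∅
  fail(2) 'cc': from fail(1)=0 chase 'c': 0 ⇒ 1;  out=∅∪out(1)={3}
  fail(5) 'ca': from fail(1)=0 chase 'a': 0 ⇒ 9;  out=∅∪out(9)=∅
  fail(10) 'ac': from fail(9)=0 chase 'c': 0 ⇒ 1;  out={2}∪out(1)={2,3}
  fail(11) 'ab': from fail(9)=0 chase 'b': 0 ⇒ 0;  out=∅∪out(0)=∅
  fail(15) 'aa': from fail(9)=0 chase 'a': 0 ⇒ 9;  out=∅∪out(9)=∅
  fail(3) 'ccc': from fail(2)=1 chase 'c': 1 ⇒ 2;  out=∅∪out(2)={3}
  fail(6) 'cab': from fail(5)=9 chase 'b': 9 ⇒ 11;  out=∅∪out(11)=∅
  fail(12) 'abc': from fail(11)=0 chase 'c': 0 ⇒ 1;  out=∅∪out(1)={3}
  fail(16) 'aaa': from fail(15)=9 chase 'a': 9 ⇒ 15;  out={6}∪out(15)={6}
  fail(4) 'cccb': from fail(3)=2 chase 'b': 2→1→0 ⇒ 0;  out={0}∪out(0)={0}
  fail(7) 'cabc': from fail(6)=11 chase 'c': 11 ⇒ 12;  out=∅∪out(12)={3}
  fail(13) 'abcc': from fail(12)=1 chase 'c': 1 ⇒ 2;  out=∅∪out(2)={3}
  fail(17) 'aaaa': from fail(16)=15 chase 'a': 15 ⇒ 16;  out=∅∪out(16)={6}
  fail(8) 'cabca': from fail(7)=12 chase 'a': 12→1 ⇒ 5;  out={1}∪out(5)={1}
  fail(14) 'abccc': from fail(13)=2 chase 'c': 2 ⇒ 3;  out={4}∪out(3)={3,4}
  fail(18) 'aaaaa': from fail(17)=16 chase 'a': 16 ⇒ 17;  out=∅∪out(17)={6}
  fail(19) 'aaaaaa': from fail(18)=17 chase 'a': 17 ⇒ 18;  out={5}∪out(18)={5,6}

Text stream:
i=0 'c': node 0→1  → match P3@[0:0]
i=1 'c': node 1→2  → match P3@[1:1]
i=2 'c': node 2→3  → match P3@[2:2]
i=3 'b': node 3→4  → match P0@[0:3]
i=4 'c': node 4→1 (via fail)  → match P3@[4:4]
i=5 'c': node 1→2  → match P3@[5:5]
i=6 'a': node 2→5 (via fail)
i=7 'a': node 5→15 (via fail)
i=8 'a': node 15→16  → match P6@[6:8]
i=9 'a': node 16→17  → match P6@[7:9]
i=10 'a': node 17→18  → match P6@[8:10]
i=11 'a': node 18→19  → match P5@[6:11],P6@[9:11]
i=12 'a': node 19→19 (via fail)  → match P5@[7:12],P6@[10:12]
i=13 'a': node 19→19 (via fail)  → match P5@[8:13],P6@[11:13]
i=14 'a': node 19→19 (via fail)  → match P5@[9:14],P6@[12:14]
i=15 'b': node 19→11 (via fail)
i=16 'c': node 11→12  → match P3@[16:16]
i=17 'c': node 12→13  → match P3@[17:17]
i=18 'c': node 13→14  → match P3@[18:18],P4@[14:18]
i=19 'a': node 14→5 (via fail)
i=20 'a': node 5→15 (via fail)
i=21 'c': node 15→10 (via fail)  → match P2@[20:21],P3@[21:21]
i=22 'b': node 10→0 (via fail)
i=23 'c': node 0→1  → match P3@[23:23]
i=24 'c': node 1→2  → match P3@[24:24]
i=25 'c': node 2→3  → match P3@[25:25]
i=26 'a': node 3→5 (via fail)
i=27 'c': node 5→10 (via fail)  → match P2@[26:27],P3@[27:27]
i=28 'c': node 10→2 (via fail)  → match P3@[28:28]
i=29 'c': node 2→3  → match P3@[29:29]
i=30 'c': node 3→3 (via fail)  → match P3@[30:30]
i=31 'c': node 3→3 (via fail)  → match P3@[31:31]
i=32 'b': node 3→4  → match P0@[29:32]
i=33 'a': node 4→9 (via fail)
i=34 'a': node 9→15
i=35 'a': node 15→16  → match P6@[33:35]

Result: [[0,3],[1,3],[2,3],[3,0],[4,3],[5,3],[8,6],[9,6],[10,6],[11,5],[11,6],[12,5],[12,6],[13,5],[13,6],[14,5],[14,6],[16,3],[17,3],[18,3],[18,4],[21,2],[21,3],[23,3],[24,3],[25,3],[27,2],[27,3],[28,3],[29,3],[30,3],[31,3],[32,0],[35,6]]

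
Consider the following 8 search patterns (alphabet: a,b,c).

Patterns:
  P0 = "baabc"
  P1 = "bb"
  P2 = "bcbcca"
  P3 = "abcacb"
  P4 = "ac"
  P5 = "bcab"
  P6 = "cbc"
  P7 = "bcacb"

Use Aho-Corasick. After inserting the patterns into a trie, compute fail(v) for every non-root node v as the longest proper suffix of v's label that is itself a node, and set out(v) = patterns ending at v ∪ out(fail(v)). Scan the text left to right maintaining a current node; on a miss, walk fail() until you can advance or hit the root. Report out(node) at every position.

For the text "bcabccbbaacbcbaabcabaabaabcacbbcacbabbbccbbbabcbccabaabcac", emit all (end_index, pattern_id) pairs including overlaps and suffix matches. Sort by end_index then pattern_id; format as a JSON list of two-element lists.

Build automaton:
Trie nodes:
  0='ε' goto a→12 b→1 c→21
  1='b' goto a→2 b→6 c→7
  2='ba' goto a→3
  3='baa' goto b→4
  4='baab' goto c→5
  5='baabc' goto ·  [P0 ends]
  6='bb' goto ·  [P1 ends]
  7='bc' goto a→19 b→8
  8='bcb' goto c→9
  9='bcbc' goto c→10
  10='bcbcc' goto a→11
  11='bcbcca' goto ·  [P2 ends]
  12='a' goto b→13 c→18
  13='ab' goto c→14
  14='abc' goto a→15
  15='abca' goto c→16
  16='abcac' goto b→17
  17='abcacb' goto ·  [P3 ends]
  18='ac' goto ·  [P4 ends]
  19='bca' goto b→20 c→24
  20='bcab' goto ·  [P5 ends]
  21='c' goto b→22
  22='cb' goto c→23
  23='cbc' goto ·  [P6 ends]
  24='bcac' goto b→25
  25='bcacb' goto ·  [P7 ends]

Failure links (BFS by depth):
  fail(1) 'b': from fail(0)=0 chase 'b': 0 ⇒ 0;  out=∅∪out(0)=∅
  fail(12) 'a': from fail(0)=0 chase 'a': 0 ⇒ 0;  out=∅∪out(0)=∅
  fail(21) 'c': from fail(0)=0 chase 'c': 0 ⇒ 0;  out=∅∪out(0)=∅
  fail(2) 'ba': from fail(1)=0 chase 'a': 0 ⇒ 12;  out=∅∪out(12)=∅
  fail(6) 'bb': from fail(1)=0 chase 'b': 0 ⇒ 1;  out={1}∪out(1)={1}
  fail(7) 'bc': from fail(1)=0 chase 'c': 0 ⇒ 21;  out=∅∪out(21)=∅
  fail(13) 'ab': from fail(12)=0 chase 'b': 0 ⇒ 1;  out=∅∪out(1)=∅
  fail(18) 'ac': from fail(12)=0 chase 'c': 0 ⇒ 21;  out={4}∪out(21)={4}
  fail(22) 'cb': from fail(21)=0 chase 'b': 0 ⇒ 1;  out=∅∪out(1)=∅
  fail(3) 'baa': from fail(2)=12 chase 'a': 12→0 ⇒ 12;  out=∅∪out(12)=∅
  fail(8) 'bcb': from fail(7)=21 chase 'b': 21 ⇒ 22;  out=∅∪out(22)=∅
  fail(14) 'abc': from fail(13)=1 chase 'c': 1 ⇒ 7;  out=∅∪out(7)=∅
  fail(19) 'bca': from fail(7)=21 chase 'a': 21→0 ⇒ 12;  out=∅∪out(12)=∅
  fail(23) 'cbc': from fail(22)=1 chase 'c': 1 ⇒ 7;  out={6}∪out(7)={6}
  fail(4) 'baab': from fail(3)=12 chase 'b': 12 ⇒ 13;  out=∅∪out(13)=∅
  fail(9) 'bcbc': from fail(8)=22 chase 'c': 22 ⇒ 23;  out=∅∪out(23)={6}
  fail(15) 'abca': from fail(14)=7 chase 'a': 7 ⇒ 19;  out=∅∪out(19)=∅
  fail(20) 'bcab': from fail(19)=12 chase 'b': 12 ⇒ 13;  out={5}∪out(13)={5}
  fail(24) 'bcac': from fail(19)=12 chase 'c': 12 ⇒ 18;  out=∅∪out(18)={4}
  fail(5) 'baabc': from fail(4)=13 chase 'c': 13 ⇒ 14;  out={0}∪out(14)={0}
  fail(10) 'bcbcc': from fail(9)=23 chase 'c': 23→7→21→0 ⇒ 21;  out=∅∪out(21)=∅
  fail(16) 'abcac': from fail(15)=19 chase 'c': 19 ⇒ 24;  out=∅∪out(24)={4}
  fail(25) 'bcacb': from fail(24)=18 chase 'b': 18→21 ⇒ 22;  out={7}∪out(22)={7}
  fail(11) 'bcbcca': from fail(10)=21 chase 'a': 21→0 ⇒ 12;  out={2}∪out(12)={2}
  fail(17) 'abcacb': from fail(16)=24 chase 'b': 24 ⇒ 25;  out={3}∪out(25)={3,7}

Run:
i=0 'b': node 0→1
i=1 'c': node 1→7
i=2 'a': node 7→19
i=3 'b': node 19→20  → match P5@[0:3]
i=4 'c': node 20→14 (fail-walked)
i=5 'c': node 14→21 (fail-walked)
i=6 'b': node 21→22
i=7 'b': node 22→6 (fail-walked)  → match P1@[6:7]
i=8 'a': node 6→2 (fail-walked)
i=9 'a': node 2→3
i=10 'c': node 3→18 (fail-walked)  → match P4@[9:10]
i=11 'b': node 18→22 (fail-walked)
i=12 'c': node 22→23  → match P6@[10:12]
i=13 'b': node 23→8 (fail-walked)
i=14 'a': node 8→2 (fail-walked)
i=15 'a': node 2→3
i=16 'b': node 3→4
i=17 'c': node 4→5  → match P0@[13:17]
i=18 'a': node 5→15 (fail-walked)
i=19 'b': node 15→20 (fail-walked)  → match P5@[16:19]
i=20 'a': node 20→2 (fail-walked)
i=21 'a': node 2→3
i=22 'b': node 3→4
i=23 'a': node 4→2 (fail-walked)
i=24 'a': node 2→3
i=25 'b': node 3→4
i=26 'c': node 4→5  → match P0@[22:26]
i=27 'a': node 5→15 (fail-walked)
i=28 'c': node 15→16  → match P4@[27:28]
i=29 'b': node 16→17  → match P3@[24:29],P7@[25:29]
i=30 'b': node 17→6 (fail-walked)  → match P1@[29:30]
i=31 'c': node 6→7 (fail-walked)
i=32 'a': node 7→19
i=33 'c': node 19→24  → match P4@[32:33]
i=34 'b': node 24→25  → match P7@[30:34]
i=35 'a': node 25→2 (fail-walked)
i=36 'b': node 2→13 (fail-walked)
i=37 'b': node 13→6 (fail-walked)  → match P1@[36:37]
i=38 'b': node 6→6 (fail-walked)  → match P1@[37:38]
i=39 'c': node 6→7 (fail-walked)
i=40 'c': node 7→21 (fail-walked)
i=41 'b': node 21→22
i=42 'b': node 22→6 (fail-walked)  → match P1@[41:42]
i=43 'b': node 6→6 (fail-walked)  → match P1@[42:43]
i=44 'a': node 6→2 (fail-walked)
i=45 'b': node 2→13 (fail-walked)
i=46 'c': node 13→14
i=47 'b': node 14→8 (fail-walked)
i=48 'c': node 8→9  → match P6@[46:48]
i=49 'c': node 9→10
i=50 'a': node 10→11  → match P2@[45:50]
i=51 'b': node 11→13 (fail-walked)
i=52 'a': node 13→2 (fail-walked)
i=53 'a': node 2→3
i=54 'b': node 3→4
i=55 'c': node 4→5  → match P0@[51:55]
i=56 'a': node 5→15 (fail-walked)
i=57 'c': node 15→16  → match P4@[56:57]

Matches: [[3,5],[7,1],[10,4],[12,6],[17,0],[19,5],[26,0],[28,4],[29,3],[29,7],[30,1],[33,4],[34,7],[37,1],[38,1],[42,1],[43,1],[48,6],[50,2],[55,0],[57,4]]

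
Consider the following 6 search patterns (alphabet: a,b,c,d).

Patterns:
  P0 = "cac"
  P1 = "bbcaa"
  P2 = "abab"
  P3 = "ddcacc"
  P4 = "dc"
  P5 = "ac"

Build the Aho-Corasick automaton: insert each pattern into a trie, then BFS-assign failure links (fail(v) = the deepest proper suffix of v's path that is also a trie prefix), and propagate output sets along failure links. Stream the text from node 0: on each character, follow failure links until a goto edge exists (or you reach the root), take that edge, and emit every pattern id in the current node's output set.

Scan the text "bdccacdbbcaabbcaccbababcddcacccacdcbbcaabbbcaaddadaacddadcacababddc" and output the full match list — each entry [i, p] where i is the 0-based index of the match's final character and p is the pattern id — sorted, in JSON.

Construct AC machine:
Trie nodes:
  0='ε' goto a→9 b→4 c→1 d→13
  1='c' goto a→2
  2='ca' goto c→3
  3='cac' goto ·  ←P0
  4='b' goto b→5
  5='bb' goto c→6
  6='bbc' goto a→7
  7='bbca' goto a→8
  8='bbcaa' goto ·  ←P1
  9='a' goto b→10 c→20
  10='ab' goto a→11
  11='aba' goto b→12
  12='abab' goto ·  ←P2
  13='d' goto c→19 d→14
  14='dd' goto c→15
  15='ddc' goto a→16
  16='ddca' goto c→17
  17='ddcac' goto c→18
  18='ddcacc' goto ·  ←P3
  19='dc' goto ·  ←P4
  20='ac' goto ·  ←P5

Failure links (BFS by depth):
  n1('c'): parent n0 fail=0; on 'c' 0 → fail=0;  out ∅∪∅=∅
  n4('b'): parent n0 fail=0; on 'b' 0 → fail=0;  out ∅∪∅=∅
  n9('a'): parent n0 fail=0; on 'a' 0 → fail=0;  out ∅∪∅=∅
  n13('d'): parent n0 fail=0; on 'd' 0 → fail=0;  out ∅∪∅=∅
  n2('ca'): parent n1 fail=0; on 'a' 0 → fail=9;  out ∅∪∅=∅
  n5('bb'): parent n4 fail=0; on 'b' 0 → fail=4;  out ∅∪∅=∅
  n10('ab'): parent n9 fail=0; on 'b' 0 → fail=4;  out ∅∪∅=∅
  n14('dd'): parent n13 fail=0; on 'd' 0 → fail=13;  out ∅∪∅=∅
  n19('dc'): parent n13 fail=0; on 'c' 0 → fail=1;  out {4}∪∅={4}
  n20('ac'): parent n9 fail=0; on 'c' 0 → fail=1;  out {5}∪∅={5}
  n3('cac'): parent n2 fail=9; on 'c' 9 → fail=20;  out {0}∪{5}={0,5}
  n6('bbc'): parent n5 fail=4; on 'c' 4→0 → fail=1;  out ∅∪∅=∅
  n11('aba'): parent n10 fail=4; on 'a' 4→0 → fail=9;  out ∅∪∅=∅
  n15('ddc'): parent n14 fail=13; on 'c' 13 → fail=19;  out ∅∪{4}={4}
  n7('bbca'): parent n6 fail=1; on 'a' 1 → fail=2;  out ∅∪∅=∅
  n12('abab'): parent n11 fail=9; on 'b' 9 → fail=10;  out {2}∪∅={2}
  n16('ddca'): parent n15 fail=19; on 'a' 19→1 → fail=2;  out ∅∪∅=∅
  n8('bbcaa'): parent n7 fail=2; on 'a' 2→9→0 → fail=9;  out {1}∪∅={1}
  n17('ddcac'): parent n16 fail=2; on 'c' 2 → fail=3;  out ∅∪{0,5}={0,5}
  n18('ddcacc'): parent n17 fail=3; on 'c' 3→20→1→0 → fail=1;  out {3}∪∅={3}

Scan:
[0] read 'b'  n0⇒n4
[1] read 'd'  n4⇒n13 ·f
[2] read 'c'  n13⇒n19  → match P4@[1:2]
[3] read 'c'  n19⇒n1 ·f
[4] read 'a'  n1⇒n2
[5] read 'c'  n2⇒n3  → match P0@[3:5],P5@[4:5]
[6] read 'd'  n3⇒n13 ·f
[7] read 'b'  n13⇒n4 ·f
[8] read 'b'  n4⇒n5
[9] read 'c'  n5⇒n6
[10] read 'a'  n6⇒n7
[11] read 'a'  n7⇒n8  → match P1@[7:11]
[12] read 'b'  n8⇒n10 ·f
[13] read 'b'  n10⇒n5 ·f
[14] read 'c'  n5⇒n6
[15] read 'a'  n6⇒n7
[16] read 'c'  n7⇒n3 ·f  → match P0@[14:16],P5@[15:16]
[17] read 'c'  n3⇒n1 ·f
[18] read 'b'  n1⇒n4 ·f
[19] read 'a'  n4⇒n9 ·f
[20] read 'b'  n9⇒n10
[21] read 'a'  n10⇒n11
[22] read 'b'  n11⇒n12  → match P2@[19:22]
[23] read 'c'  n12⇒n1 ·f
[24] read 'd'  n1⇒n13 ·f
[25] read 'd'  n13⇒n14
[26] read 'c'  n14⇒n15  → match P4@[25:26]
[27] read 'a'  n15⇒n16
[28] read 'c'  n16⇒n17  → match P0@[26:28],P5@[27:28]
[29] read 'c'  n17⇒n18  → match P3@[24:29]
[30] read 'c'  n18⇒n1 ·f
[31] read 'a'  n1⇒n2
[32] read 'c'  n2⇒n3  → match P0@[30:32],P5@[31:32]
[33] read 'd'  n3⇒n13 ·f
[34] read 'c'  n13⇒n19  → match P4@[33:34]
[35] read 'b'  n19⇒n4 ·f
[36] read 'b'  n4⇒n5
[37] read 'c'  n5⇒n6
[38] read 'a'  n6⇒n7
[39] read 'a'  n7⇒n8  → match P1@[35:39]
[40] read 'b'  n8⇒n10 ·f
[41] read 'b'  n10⇒n5 ·f
[42] read 'b'  n5⇒n5 ·f
[43] read 'c'  n5⇒n6
[44] read 'a'  n6⇒n7
[45] read 'a'  n7⇒n8  → match P1@[41:45]
[46] read 'd'  n8⇒n13 ·f
[47] read 'd'  n13⇒n14
[48] read 'a'  n14⇒n9 ·f
[49] read 'd'  n9⇒n13 ·f
[50] read 'a'  n13⇒n9 ·f
[51] read 'a'  n9⇒n9 ·f
[52] read 'c'  n9⇒n20  → match P5@[51:52]
[53] read 'd'  n20⇒n13 ·f
[54] read 'd'  n13⇒n14
[55] read 'a'  n14⇒n9 ·f
[56] read 'd'  n9⇒n13 ·f
[57] read 'c'  n13⇒n19  → match P4@[56:57]
[58] read 'a'  n19⇒n2 ·f
[59] read 'c'  n2⇒n3  → match P0@[57:59],P5@[58:59]
[60] read 'a'  n3⇒n2 ·f
[61] read 'b'  n2⇒n10 ·f
[62] read 'a'  n10⇒n11
[63] read 'b'  n11⇒n12  → match P2@[60:63]
[64] read 'd'  n12⇒n13 ·f
[65] read 'd'  n13⇒n14
[66] read 'c'  n14⇒n15  → match P4@[65:66]

Result: [[2,4],[5,0],[5,5],[11,1],[16,0],[16,5],[22,2],[26,4],[28,0],[28,5],[29,3],[32,0],[32,5],[34,4],[39,1],[45,1],[52,5],[57,4],[59,0],[59,5],[63,2],[66,4]]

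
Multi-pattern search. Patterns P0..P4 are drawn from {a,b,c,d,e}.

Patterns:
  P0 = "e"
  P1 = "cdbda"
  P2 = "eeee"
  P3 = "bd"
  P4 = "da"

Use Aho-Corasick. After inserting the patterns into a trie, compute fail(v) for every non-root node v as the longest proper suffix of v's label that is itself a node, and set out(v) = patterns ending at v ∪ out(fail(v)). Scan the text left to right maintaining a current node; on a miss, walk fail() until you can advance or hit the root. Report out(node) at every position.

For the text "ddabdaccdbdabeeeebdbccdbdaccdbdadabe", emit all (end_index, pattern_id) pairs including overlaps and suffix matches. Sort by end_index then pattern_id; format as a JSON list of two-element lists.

Construct AC machine:
Trie (insert patterns):
  0='ε' goto b→10 c→2 d→12 e→1
  1='e' goto e→7  ←P0
  2='c' goto d→3
  3='cd' goto b→4
  4='cdb' goto d→5
  5='cdbd' goto a→6
  6='cdbda' goto ·  ←P1
  7='ee' goto e→8
  8='eee' goto e→9
  9='eeee' goto ·  ←P2
  10='b' goto d→11
  11='bd' goto ·  ←P3
  12='d' goto a→13
  13='da' goto ·  ←P4

Failure links (BFS by depth):
  fail(1) 'e': from fail(0)=0 chase 'e': 0 ⇒ 0;  out={0}∪out(0)={0}
  fail(2) 'c': from fail(0)=0 chase 'c': 0 ⇒ 0;  out=∅∪out(0)=∅
  fail(10) 'b': from fail(0)=0 chase 'b': 0 ⇒ 0;  out=∅∪out(0)=∅
  fail(12) 'd': from fail(0)=0 chase 'd': 0 ⇒ 0;  out=∅∪out(0)=∅
  fail(3) 'cd': from fail(2)=0 chase 'd': 0 ⇒ 12;  out=∅∪out(12)=∅
  fail(7) 'ee': from fail(1)=0 chase 'e': 0 ⇒ 1;  out=∅∪out(1)={0}
  fail(11) 'bd': from fail(10)=0 chase 'd': 0 ⇒ 12;  out={3}∪out(12)={3}
  fail(13) 'da': from fail(12)=0 chase 'a': 0 ⇒ 0;  out={4}∪out(0)={4}
  fail(4) 'cdb': from fail(3)=12 chase 'b': 12→0 ⇒ 10;  out=∅∪out(10)=∅
  fail(8) 'eee': from fail(7)=1 chase 'e': 1 ⇒ 7;  out=∅∪out(7)={0}
  fail(5) 'cdbd': from fail(4)=10 chase 'd': 10 ⇒ 11;  out=∅∪out(11)={3}
  fail(9) 'eeee': from fail(8)=7 chase 'e': 7 ⇒ 8;  out={2}∪out(8)={0,2}
  fail(6) 'cdbda': from fail(5)=11 chase 'a': 11→12 ⇒ 13;  out={1}∪out(13)={1,4}

Text stream:
i=0 'd': node 0→12
i=1 'd': node 12→12 (via fail)
i=2 'a': node 12→13  ** P4@[1:2]
i=3 'b': node 13→10 (via fail)
i=4 'd': node 10→11  ** P3@[3:4]
i=5 'a': node 11→13 (via fail)  ** P4@[4:5]
i=6 'c': node 13→2 (via fail)
i=7 'c': node 2→2 (via fail)
i=8 'd': node 2→3
i=9 'b': node 3→4
i=10 'd': node 4→5  ** P3@[9:10]
i=11 'a': node 5→6  ** P1@[7:11],P4@[10:11]
i=12 'b': node 6→10 (via fail)
i=13 'e': node 10→1 (via fail)  ** P0@[13:13]
i=14 'e': node 1→7  ** P0@[14:14]
i=15 'e': node 7→8  ** P0@[15:15]
i=16 'e': node 8→9  ** P0@[16:16],P2@[13:16]
i=17 'b': node 9→10 (via fail)
i=18 'd': node 10→11  ** P3@[17:18]
i=19 'b': node 11→10 (via fail)
i=20 'c': node 10→2 (via fail)
i=21 'c': node 2→2 (via fail)
i=22 'd': node 2→3
i=23 'b': node 3→4
i=24 'd': node 4→5  ** P3@[23:24]
i=25 'a': node 5→6  ** P1@[21:25],P4@[24:25]
i=26 'c': node 6→2 (via fail)
i=27 'c': node 2→2 (via fail)
i=28 'd': node 2→3
i=29 'b': node 3→4
i=30 'd': node 4→5  ** P3@[29:30]
i=31 'a': node 5→6  ** P1@[27:31],P4@[30:31]
i=32 'd': node 6→12 (via fail)
i=33 'a': node 12→13  ** P4@[32:33]
i=34 'b': node 13→10 (via fail)
i=35 'e': node 10→1 (via fail)  ** P0@[35:35]

All matches (sorted): [[2,4],[4,3],[5,4],[10,3],[11,1],[11,4],[13,0],[14,0],[15,0],[16,0],[16,2],[18,3],[24,3],[25,1],[25,4],[30,3],[31,1],[31,4],[33,4],[35,0]]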